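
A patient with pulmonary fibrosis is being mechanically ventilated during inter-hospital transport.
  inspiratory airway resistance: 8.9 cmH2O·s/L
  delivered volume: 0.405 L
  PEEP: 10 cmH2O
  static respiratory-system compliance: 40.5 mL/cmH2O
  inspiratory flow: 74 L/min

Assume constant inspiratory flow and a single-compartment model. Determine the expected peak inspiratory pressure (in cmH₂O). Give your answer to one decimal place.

Flow: 74 L/min ÷ 60 = 1.2333 L/s.
Equation of motion (constant flow): PIP = Vt/C + R·V̇ + PEEP.
PIP = 405/40.5 + 8.9×1.2333 + 10 = 10.0 + 10.976 + 10 = 30.976 cmH2O.

31.0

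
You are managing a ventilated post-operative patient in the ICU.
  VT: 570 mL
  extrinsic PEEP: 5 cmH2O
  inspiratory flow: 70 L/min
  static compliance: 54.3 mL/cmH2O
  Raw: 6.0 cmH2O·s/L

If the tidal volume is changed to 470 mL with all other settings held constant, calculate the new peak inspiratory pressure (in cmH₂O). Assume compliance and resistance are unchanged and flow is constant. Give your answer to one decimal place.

Flow: 70 L/min ÷ 60 = 1.1667 L/s.
PIP = Vt/C + R·V̇ + PEEP (constant-flow equation of motion).
Only the elastic term changes: ΔPIP = ΔVt / C = (470 − 570) / 54.3 = -1.842 cmH2O.
Original PIP = 570/54.3 + 6.0×1.1667 + 5 = 22.497 cmH2O; new PIP = 22.497 + (-1.842) = 20.655 cmH2O.

20.7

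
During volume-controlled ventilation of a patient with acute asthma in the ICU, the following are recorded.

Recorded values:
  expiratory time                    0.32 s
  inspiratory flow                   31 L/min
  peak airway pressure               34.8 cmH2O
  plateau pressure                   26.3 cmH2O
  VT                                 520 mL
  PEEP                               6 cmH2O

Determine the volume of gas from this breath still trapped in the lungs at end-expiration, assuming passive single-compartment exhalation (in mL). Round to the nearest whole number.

243

Flow: 31 L/min ÷ 60 = 0.5167 L/s.
R = (PIP − Pplat)/V̇ = (34.8 − 26.3) / 0.5167 = 8.5/0.5167 = 16.451 cmH2O·s/L.
C = Vt/(Pplat − PEEP) = 520.0 / (26.3 − 6) = 520.0/20.3 = 25.616 mL/cmH2O.
τ = R × C = 16.451 × 0.02562 L/cmH2O = 0.4215 s.
Fraction remaining = e^(−Te/τ) = e^(−0.32/0.4215) = 0.468.
Trapped volume = 520.0 × 0.468 = 243.36 mL.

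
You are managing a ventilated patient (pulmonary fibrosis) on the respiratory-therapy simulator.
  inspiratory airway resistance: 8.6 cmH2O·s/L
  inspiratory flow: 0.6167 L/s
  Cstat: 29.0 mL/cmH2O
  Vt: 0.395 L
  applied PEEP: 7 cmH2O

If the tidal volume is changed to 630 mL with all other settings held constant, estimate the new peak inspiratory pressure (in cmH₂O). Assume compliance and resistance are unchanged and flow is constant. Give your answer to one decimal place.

PIP = Vt/C + R·V̇ + PEEP (constant-flow equation of motion).
Only the elastic term changes: ΔPIP = ΔVt / C = (630 − 395) / 29.0 = 8.103 cmH2O.
Original PIP = 395/29.0 + 8.6×0.6167 + 7 = 25.924 cmH2O; new PIP = 25.924 + (8.103) = 34.027 cmH2O.

34.0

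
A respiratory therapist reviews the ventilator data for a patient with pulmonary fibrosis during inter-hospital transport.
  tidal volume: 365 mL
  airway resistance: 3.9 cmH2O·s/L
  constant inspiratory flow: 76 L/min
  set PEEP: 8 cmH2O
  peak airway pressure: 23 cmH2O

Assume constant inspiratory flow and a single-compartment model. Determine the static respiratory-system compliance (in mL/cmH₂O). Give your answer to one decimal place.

Flow: 76 L/min ÷ 60 = 1.2667 L/s.
Equation of motion (constant flow): PIP = Vt/C + R·V̇ + PEEP.
Vt/C = PIP − R·V̇ − PEEP = 23 − 3.9×1.2667 − 8 = 23 − 4.94 − 8 = 10.06 cmH2O.
C = Vt / 10.06 = 365 / 10.06 = 36.282 mL/cmH2O.

36.3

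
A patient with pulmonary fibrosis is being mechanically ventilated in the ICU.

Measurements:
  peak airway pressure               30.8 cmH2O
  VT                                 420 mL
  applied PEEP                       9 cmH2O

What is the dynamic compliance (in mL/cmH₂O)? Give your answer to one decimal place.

Dynamic compliance = Vt / (PIP − PEEP) = 420 / (30.8 − 9) = 420 / 21.8 = 19.266 mL/cmH2O.

19.3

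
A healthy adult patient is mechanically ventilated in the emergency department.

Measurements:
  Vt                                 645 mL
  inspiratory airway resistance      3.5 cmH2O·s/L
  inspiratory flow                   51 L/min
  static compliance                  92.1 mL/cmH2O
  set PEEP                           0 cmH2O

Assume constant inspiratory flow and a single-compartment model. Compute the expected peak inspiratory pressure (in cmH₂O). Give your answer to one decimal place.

Flow: 51 L/min ÷ 60 = 0.85 L/s.
Equation of motion (constant flow): PIP = Vt/C + R·V̇ + PEEP.
PIP = 645/92.1 + 3.5×0.85 + 0 = 7.003 + 2.975 + 0 = 9.978 cmH2O.

10.0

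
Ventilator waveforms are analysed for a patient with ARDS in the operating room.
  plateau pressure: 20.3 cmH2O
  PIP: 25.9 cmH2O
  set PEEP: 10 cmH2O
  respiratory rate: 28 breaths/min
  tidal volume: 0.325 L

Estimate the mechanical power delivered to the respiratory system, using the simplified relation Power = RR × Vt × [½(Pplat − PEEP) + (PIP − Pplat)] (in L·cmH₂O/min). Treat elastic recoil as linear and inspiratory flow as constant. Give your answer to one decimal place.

Per-breath work = Vt × [½(Pplat−PEEP) + (PIP−Pplat)] = 0.325 × [0.5×10.3 + 5.6] = 0.325 × 10.75 = 3.494 L·cmH2O.
Power = 28 × 3.494 = 97.832 L·cmH2O/min.

97.8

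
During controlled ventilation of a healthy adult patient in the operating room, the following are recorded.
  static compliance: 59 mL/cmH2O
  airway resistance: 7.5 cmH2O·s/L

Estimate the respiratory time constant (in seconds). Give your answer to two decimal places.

τ = R × C = 7.5 × 59 mL/cmH2O = 7.5 × 0.059 L/cmH2O = 0.4425 s.

0.44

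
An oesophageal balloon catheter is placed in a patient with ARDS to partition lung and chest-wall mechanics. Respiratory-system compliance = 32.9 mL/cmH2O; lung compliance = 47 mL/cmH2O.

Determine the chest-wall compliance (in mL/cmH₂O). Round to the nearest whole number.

110

1/Ccw = 1/Crs − 1/CL.
1/Ccw = 1/32.9 − 1/47 = 0.009119.
Ccw = 109.66 mL/cmH2O.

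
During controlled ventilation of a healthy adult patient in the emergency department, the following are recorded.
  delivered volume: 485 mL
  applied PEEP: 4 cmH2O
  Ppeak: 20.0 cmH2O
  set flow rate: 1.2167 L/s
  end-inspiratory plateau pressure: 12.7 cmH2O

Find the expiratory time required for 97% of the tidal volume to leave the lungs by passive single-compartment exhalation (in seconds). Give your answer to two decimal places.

R = (PIP − Pplat)/V̇ = (20.0 − 12.7) / 1.2167 = 7.3/1.2167 = 6.0 cmH2O·s/L.
C = Vt/(Pplat − PEEP) = 485.0 / (12.7 − 4) = 485.0/8.7 = 55.747 mL/cmH2O.
τ = R × C = 6.0 × 0.05575 L/cmH2O = 0.3345 s.
t = −τ·ln(1 − 0.97) = −0.3345·ln(0.03) = 1.173 s.

1.17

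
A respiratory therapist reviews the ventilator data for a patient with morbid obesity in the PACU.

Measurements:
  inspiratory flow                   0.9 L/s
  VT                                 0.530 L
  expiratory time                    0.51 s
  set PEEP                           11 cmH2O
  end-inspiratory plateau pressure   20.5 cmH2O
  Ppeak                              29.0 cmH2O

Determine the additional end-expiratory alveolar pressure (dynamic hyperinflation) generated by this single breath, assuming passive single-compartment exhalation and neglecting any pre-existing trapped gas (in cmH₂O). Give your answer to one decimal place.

3.6

R = (PIP − Pplat)/V̇ = (29.0 − 20.5) / 0.9 = 8.5/0.9 = 9.444 cmH2O·s/L.
C = Vt/(Pplat − PEEP) = 530.0 / (20.5 − 11) = 530.0/9.5 = 55.789 mL/cmH2O.
τ = R × C = 9.444 × 0.05579 L/cmH2O = 0.5269 s.
Fraction remaining = e^(−Te/τ) = e^(−0.51/0.5269) = 0.3799; trapped volume = 530.0 × 0.3799 = 201.35 mL.
Additional alveolar pressure from trapping ≈ V_trapped / C = 201.35 / 55.789 = 3.609 cmH2O.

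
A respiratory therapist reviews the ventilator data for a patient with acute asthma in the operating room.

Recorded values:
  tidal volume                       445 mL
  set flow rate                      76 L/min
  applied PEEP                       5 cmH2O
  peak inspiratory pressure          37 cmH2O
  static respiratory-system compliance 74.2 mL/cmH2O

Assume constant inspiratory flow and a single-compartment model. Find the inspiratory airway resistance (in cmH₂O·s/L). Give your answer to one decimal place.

20.5

Flow: 76 L/min ÷ 60 = 1.2667 L/s.
Equation of motion (constant flow): PIP = Vt/C + R·V̇ + PEEP.
R·V̇ = PIP − Vt/C − PEEP = 37 − 445/74.2 − 5 = 37 − 5.997 − 5 = 26.003 cmH2O.
R = 26.003 / 1.2667 = 20.528 cmH2O·s/L.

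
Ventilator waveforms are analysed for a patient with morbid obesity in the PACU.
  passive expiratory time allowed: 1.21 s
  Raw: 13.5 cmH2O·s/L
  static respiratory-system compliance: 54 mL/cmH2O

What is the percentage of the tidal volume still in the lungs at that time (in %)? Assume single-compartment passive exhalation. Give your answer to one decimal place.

19.0

τ = R × C = 13.5 × 54 mL/cmH2O = 13.5 × 0.054 L/cmH2O = 0.729 s.
Passive exhalation: V(t)/V₀ = e^(−t/τ) = e^(−1.21/0.729) = 0.1902.
Fraction remaining = 0.1902 → 19.02%.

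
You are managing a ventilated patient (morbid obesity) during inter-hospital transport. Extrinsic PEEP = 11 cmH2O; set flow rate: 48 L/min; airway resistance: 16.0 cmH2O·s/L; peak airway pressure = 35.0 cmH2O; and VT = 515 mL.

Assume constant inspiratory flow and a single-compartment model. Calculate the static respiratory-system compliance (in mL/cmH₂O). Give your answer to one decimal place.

Flow: 48 L/min ÷ 60 = 0.8 L/s.
Equation of motion (constant flow): PIP = Vt/C + R·V̇ + PEEP.
Vt/C = PIP − R·V̇ − PEEP = 35.0 − 16.0×0.8 − 11 = 35.0 − 12.8 − 11 = 11.2 cmH2O.
C = Vt / 11.2 = 515 / 11.2 = 45.982 mL/cmH2O.

46.0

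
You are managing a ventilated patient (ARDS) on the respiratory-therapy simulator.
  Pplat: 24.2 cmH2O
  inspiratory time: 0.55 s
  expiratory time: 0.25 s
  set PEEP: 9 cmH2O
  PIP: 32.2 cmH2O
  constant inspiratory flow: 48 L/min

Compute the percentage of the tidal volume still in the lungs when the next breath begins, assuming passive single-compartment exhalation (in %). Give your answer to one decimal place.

Flow: 48 L/min ÷ 60 = 0.8 L/s.
Vt = flow × Ti = 0.8 L/s × 0.55 s × 1000 mL/L = 440.0 mL.
R = (PIP − Pplat)/V̇ = (32.2 − 24.2) / 0.8 = 8.0/0.8 = 10.0 cmH2O·s/L.
C = Vt/(Pplat − PEEP) = 440.0 / (24.2 − 9) = 440.0/15.2 = 28.947 mL/cmH2O.
τ = R × C = 10.0 × 0.02895 L/cmH2O = 0.2895 s.
Fraction remaining at end-expiration = e^(−Te/τ) = e^(−0.25/0.2895) = 0.4217 → 42.17%.

42.2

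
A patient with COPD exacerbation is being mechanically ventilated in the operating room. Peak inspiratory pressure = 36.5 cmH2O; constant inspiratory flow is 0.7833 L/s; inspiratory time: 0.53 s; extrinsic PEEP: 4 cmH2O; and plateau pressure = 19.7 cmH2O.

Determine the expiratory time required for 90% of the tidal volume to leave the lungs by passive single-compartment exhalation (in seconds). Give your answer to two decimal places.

Vt = flow × Ti = 0.7833 L/s × 0.53 s × 1000 mL/L = 415.15 mL.
R = (PIP − Pplat)/V̇ = (36.5 − 19.7) / 0.7833 = 16.8/0.7833 = 21.448 cmH2O·s/L.
C = Vt/(Pplat − PEEP) = 415.15 / (19.7 − 4) = 415.15/15.7 = 26.443 mL/cmH2O.
τ = R × C = 21.448 × 0.02644 L/cmH2O = 0.5671 s.
t = −τ·ln(1 − 0.90) = −0.5671·ln(0.1) = 1.306 s.

1.31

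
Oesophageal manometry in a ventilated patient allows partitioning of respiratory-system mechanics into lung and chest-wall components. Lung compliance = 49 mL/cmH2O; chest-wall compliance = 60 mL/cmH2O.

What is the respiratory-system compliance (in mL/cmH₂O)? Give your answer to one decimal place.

Lung and chest wall are elastances in series: 1/Crs = 1/CL + 1/Ccw.
1/Crs = 1/49 + 1/60 = 0.03707.
Crs = 26.976 mL/cmH2O.

27.0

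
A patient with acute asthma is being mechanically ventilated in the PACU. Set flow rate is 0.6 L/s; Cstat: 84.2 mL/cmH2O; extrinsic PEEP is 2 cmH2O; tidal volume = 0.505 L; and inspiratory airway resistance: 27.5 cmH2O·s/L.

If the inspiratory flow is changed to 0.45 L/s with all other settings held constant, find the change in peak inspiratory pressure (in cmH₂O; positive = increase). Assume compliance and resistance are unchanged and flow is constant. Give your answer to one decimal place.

PIP = Vt/C + R·V̇ + PEEP (constant-flow equation of motion).
Only the resistive term changes: ΔPIP = R × ΔV̇ = 27.5 × (0.45 − 0.6) = 27.5 × -0.15 = -4.125 cmH2O.

-4.1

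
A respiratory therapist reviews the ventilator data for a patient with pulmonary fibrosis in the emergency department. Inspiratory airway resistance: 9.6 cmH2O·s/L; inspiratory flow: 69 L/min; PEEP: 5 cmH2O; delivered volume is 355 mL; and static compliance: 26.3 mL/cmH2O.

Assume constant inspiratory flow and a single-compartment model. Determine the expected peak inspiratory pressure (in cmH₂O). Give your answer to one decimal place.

29.5

Flow: 69 L/min ÷ 60 = 1.15 L/s.
Equation of motion (constant flow): PIP = Vt/C + R·V̇ + PEEP.
PIP = 355/26.3 + 9.6×1.15 + 5 = 13.498 + 11.04 + 5 = 29.538 cmH2O.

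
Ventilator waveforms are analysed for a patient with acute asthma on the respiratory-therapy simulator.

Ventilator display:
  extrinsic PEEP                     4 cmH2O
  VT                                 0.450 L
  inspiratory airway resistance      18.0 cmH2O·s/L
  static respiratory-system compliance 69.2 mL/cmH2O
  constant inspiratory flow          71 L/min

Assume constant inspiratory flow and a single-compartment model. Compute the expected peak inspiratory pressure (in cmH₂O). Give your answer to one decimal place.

31.8

Flow: 71 L/min ÷ 60 = 1.1833 L/s.
Equation of motion (constant flow): PIP = Vt/C + R·V̇ + PEEP.
PIP = 450/69.2 + 18.0×1.1833 + 4 = 6.503 + 21.299 + 4 = 31.802 cmH2O.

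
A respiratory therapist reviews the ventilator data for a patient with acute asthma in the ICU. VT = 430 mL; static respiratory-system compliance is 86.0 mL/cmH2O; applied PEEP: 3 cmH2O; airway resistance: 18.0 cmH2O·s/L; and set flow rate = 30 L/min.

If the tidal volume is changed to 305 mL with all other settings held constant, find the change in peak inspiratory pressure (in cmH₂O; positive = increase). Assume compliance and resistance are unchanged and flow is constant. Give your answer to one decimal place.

-1.5

PIP = Vt/C + R·V̇ + PEEP (constant-flow equation of motion).
Only the elastic term changes: ΔPIP = ΔVt / C = (305 − 430) / 86.0 = -1.453 cmH2O.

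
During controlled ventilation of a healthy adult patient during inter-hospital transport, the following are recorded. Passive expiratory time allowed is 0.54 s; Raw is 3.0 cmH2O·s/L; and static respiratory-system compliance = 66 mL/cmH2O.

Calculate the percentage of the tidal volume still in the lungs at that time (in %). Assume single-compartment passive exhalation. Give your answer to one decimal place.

6.5

τ = R × C = 3.0 × 66 mL/cmH2O = 3.0 × 0.066 L/cmH2O = 0.198 s.
Passive exhalation: V(t)/V₀ = e^(−t/τ) = e^(−0.54/0.198) = 0.0654.
Fraction remaining = 0.0654 → 6.54%.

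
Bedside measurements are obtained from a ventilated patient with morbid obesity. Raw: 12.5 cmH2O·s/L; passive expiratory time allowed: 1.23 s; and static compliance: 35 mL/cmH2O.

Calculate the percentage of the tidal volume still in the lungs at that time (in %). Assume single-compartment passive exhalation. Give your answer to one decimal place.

τ = R × C = 12.5 × 35 mL/cmH2O = 12.5 × 0.035 L/cmH2O = 0.4375 s.
Passive exhalation: V(t)/V₀ = e^(−t/τ) = e^(−1.23/0.4375) = 0.06012.
Fraction remaining = 0.06012 → 6.012%.

6.0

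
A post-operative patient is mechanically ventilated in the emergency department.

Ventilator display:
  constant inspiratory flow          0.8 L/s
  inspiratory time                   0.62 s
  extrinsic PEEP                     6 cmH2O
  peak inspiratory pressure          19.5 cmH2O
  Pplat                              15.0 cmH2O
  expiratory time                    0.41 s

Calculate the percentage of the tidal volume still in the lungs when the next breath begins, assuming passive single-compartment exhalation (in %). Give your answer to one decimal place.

26.6

Vt = flow × Ti = 0.8 L/s × 0.62 s × 1000 mL/L = 496.0 mL.
R = (PIP − Pplat)/V̇ = (19.5 − 15.0) / 0.8 = 4.5/0.8 = 5.625 cmH2O·s/L.
C = Vt/(Pplat − PEEP) = 496.0 / (15.0 − 6) = 496.0/9.0 = 55.111 mL/cmH2O.
τ = R × C = 5.625 × 0.05511 L/cmH2O = 0.31 s.
Fraction remaining at end-expiration = e^(−Te/τ) = e^(−0.41/0.31) = 0.2664 → 26.64%.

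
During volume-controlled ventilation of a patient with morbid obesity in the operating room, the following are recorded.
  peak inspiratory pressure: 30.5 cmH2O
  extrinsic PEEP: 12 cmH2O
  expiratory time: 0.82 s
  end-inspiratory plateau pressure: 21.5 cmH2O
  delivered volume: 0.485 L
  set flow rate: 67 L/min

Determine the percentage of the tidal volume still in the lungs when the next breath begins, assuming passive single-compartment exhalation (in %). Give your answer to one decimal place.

Flow: 67 L/min ÷ 60 = 1.1167 L/s.
R = (PIP − Pplat)/V̇ = (30.5 − 21.5) / 1.1167 = 9.0/1.1167 = 8.059 cmH2O·s/L.
C = Vt/(Pplat − PEEP) = 485.0 / (21.5 − 12) = 485.0/9.5 = 51.053 mL/cmH2O.
τ = R × C = 8.059 × 0.05105 L/cmH2O = 0.4114 s.
Fraction remaining at end-expiration = e^(−Te/τ) = e^(−0.82/0.4114) = 0.1363 → 13.63%.

13.6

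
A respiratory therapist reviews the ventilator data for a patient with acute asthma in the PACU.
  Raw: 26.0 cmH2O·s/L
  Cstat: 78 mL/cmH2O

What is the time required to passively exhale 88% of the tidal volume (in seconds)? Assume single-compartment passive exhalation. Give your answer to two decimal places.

τ = R × C = 26.0 × 78 mL/cmH2O = 26.0 × 0.078 L/cmH2O = 2.028 s.
Exhaled fraction f = 1 − e^(−t/τ) → t = −τ·ln(1 − f) = −2.028·ln(0.12) = 4.3 s.

4.30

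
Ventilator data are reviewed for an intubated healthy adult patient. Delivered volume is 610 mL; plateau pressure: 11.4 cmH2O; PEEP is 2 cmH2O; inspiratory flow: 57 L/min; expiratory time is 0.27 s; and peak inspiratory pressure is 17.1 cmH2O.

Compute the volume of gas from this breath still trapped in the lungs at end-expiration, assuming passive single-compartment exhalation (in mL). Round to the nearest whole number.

305

Flow: 57 L/min ÷ 60 = 0.95 L/s.
R = (PIP − Pplat)/V̇ = (17.1 − 11.4) / 0.95 = 5.7/0.95 = 6.0 cmH2O·s/L.
C = Vt/(Pplat − PEEP) = 610.0 / (11.4 − 2) = 610.0/9.4 = 64.894 mL/cmH2O.
τ = R × C = 6.0 × 0.06489 L/cmH2O = 0.3893 s.
Fraction remaining = e^(−Te/τ) = e^(−0.27/0.3893) = 0.4998.
Trapped volume = 610.0 × 0.4998 = 304.88 mL.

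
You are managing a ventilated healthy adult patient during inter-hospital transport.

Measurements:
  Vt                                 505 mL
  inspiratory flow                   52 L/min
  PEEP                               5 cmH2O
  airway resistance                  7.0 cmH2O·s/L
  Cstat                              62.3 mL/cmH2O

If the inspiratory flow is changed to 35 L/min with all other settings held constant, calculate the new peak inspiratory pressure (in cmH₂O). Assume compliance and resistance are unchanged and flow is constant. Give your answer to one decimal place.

17.2

Flow: 52 L/min ÷ 60 = 0.8667 L/s.
New flow: 35 L/min ÷ 60 = 0.5833 L/s.
PIP = Vt/C + R·V̇ + PEEP (constant-flow equation of motion).
Only the resistive term changes: ΔPIP = R × ΔV̇ = 7.0 × (0.5833 − 0.8667) = 7.0 × -0.2834 = -1.984 cmH2O.
Original PIP = 505/62.3 + 7.0×0.8667 + 5 = 19.173 cmH2O; new PIP = 19.173 + (-1.984) = 17.189 cmH2O.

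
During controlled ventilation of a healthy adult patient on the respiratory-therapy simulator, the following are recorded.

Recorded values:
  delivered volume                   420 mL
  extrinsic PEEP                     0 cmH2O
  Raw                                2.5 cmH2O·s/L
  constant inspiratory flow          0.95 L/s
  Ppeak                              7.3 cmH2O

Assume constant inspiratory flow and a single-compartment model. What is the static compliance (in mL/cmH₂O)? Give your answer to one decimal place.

Equation of motion (constant flow): PIP = Vt/C + R·V̇ + PEEP.
Vt/C = PIP − R·V̇ − PEEP = 7.3 − 2.5×0.95 − 0 = 7.3 − 2.375 − 0 = 4.925 cmH2O.
C = Vt / 4.925 = 420 / 4.925 = 85.279 mL/cmH2O.

85.3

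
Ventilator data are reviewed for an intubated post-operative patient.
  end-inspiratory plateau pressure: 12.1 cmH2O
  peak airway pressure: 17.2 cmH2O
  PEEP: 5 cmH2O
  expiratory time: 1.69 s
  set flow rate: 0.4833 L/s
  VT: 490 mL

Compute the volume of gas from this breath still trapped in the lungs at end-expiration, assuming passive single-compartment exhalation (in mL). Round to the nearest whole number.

R = (PIP − Pplat)/V̇ = (17.2 − 12.1) / 0.4833 = 5.1/0.4833 = 10.552 cmH2O·s/L.
C = Vt/(Pplat − PEEP) = 490.0 / (12.1 − 5) = 490.0/7.1 = 69.014 mL/cmH2O.
τ = R × C = 10.552 × 0.06901 L/cmH2O = 0.7282 s.
Fraction remaining = e^(−Te/τ) = e^(−1.69/0.7282) = 0.0982.
Trapped volume = 490.0 × 0.0982 = 48.118 mL.

48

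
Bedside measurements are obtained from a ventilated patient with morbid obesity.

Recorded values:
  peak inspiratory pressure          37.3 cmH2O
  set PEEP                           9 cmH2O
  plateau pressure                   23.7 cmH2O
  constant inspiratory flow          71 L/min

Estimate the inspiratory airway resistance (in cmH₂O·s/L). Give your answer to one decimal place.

11.5

Flow: 71 L/min ÷ 60 = 1.1833 L/s.
Raw = (PIP − Pplat) / flow = (37.3 − 23.7) / 1.1833 = 13.6 / 1.1833 = 11.493 cmH2O·s/L.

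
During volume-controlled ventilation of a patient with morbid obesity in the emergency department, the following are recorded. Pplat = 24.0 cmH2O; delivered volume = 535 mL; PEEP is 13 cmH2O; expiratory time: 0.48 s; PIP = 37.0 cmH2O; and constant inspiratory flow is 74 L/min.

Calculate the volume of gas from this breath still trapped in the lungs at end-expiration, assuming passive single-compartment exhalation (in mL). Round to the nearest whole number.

Flow: 74 L/min ÷ 60 = 1.2333 L/s.
R = (PIP − Pplat)/V̇ = (37.0 − 24.0) / 1.2333 = 13.0/1.2333 = 10.541 cmH2O·s/L.
C = Vt/(Pplat − PEEP) = 535.0 / (24.0 − 13) = 535.0/11.0 = 48.636 mL/cmH2O.
τ = R × C = 10.541 × 0.04864 L/cmH2O = 0.5127 s.
Fraction remaining = e^(−Te/τ) = e^(−0.48/0.5127) = 0.3921.
Trapped volume = 535.0 × 0.3921 = 209.77 mL.

210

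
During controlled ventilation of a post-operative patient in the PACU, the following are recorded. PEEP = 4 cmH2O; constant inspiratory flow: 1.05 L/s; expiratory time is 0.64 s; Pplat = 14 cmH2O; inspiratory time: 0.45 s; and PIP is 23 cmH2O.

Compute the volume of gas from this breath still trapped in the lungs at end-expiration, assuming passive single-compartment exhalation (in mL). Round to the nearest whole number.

Vt = flow × Ti = 1.05 L/s × 0.45 s × 1000 mL/L = 472.5 mL.
R = (PIP − Pplat)/V̇ = (23 − 14) / 1.05 = 9.0/1.05 = 8.571 cmH2O·s/L.
C = Vt/(Pplat − PEEP) = 472.5 / (14 − 4) = 472.5/10.0 = 47.25 mL/cmH2O.
τ = R × C = 8.571 × 0.04725 L/cmH2O = 0.405 s.
Fraction remaining = e^(−Te/τ) = e^(−0.64/0.405) = 0.2059.
Trapped volume = 472.5 × 0.2059 = 97.288 mL.

97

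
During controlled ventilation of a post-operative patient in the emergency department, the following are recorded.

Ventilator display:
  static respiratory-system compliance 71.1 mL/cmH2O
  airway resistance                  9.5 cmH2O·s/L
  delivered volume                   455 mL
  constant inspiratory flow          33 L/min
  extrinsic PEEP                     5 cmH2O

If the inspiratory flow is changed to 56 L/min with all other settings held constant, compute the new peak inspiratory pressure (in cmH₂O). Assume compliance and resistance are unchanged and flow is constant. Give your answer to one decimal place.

20.3

Flow: 33 L/min ÷ 60 = 0.55 L/s.
New flow: 56 L/min ÷ 60 = 0.9333 L/s.
PIP = Vt/C + R·V̇ + PEEP (constant-flow equation of motion).
Only the resistive term changes: ΔPIP = R × ΔV̇ = 9.5 × (0.9333 − 0.55) = 9.5 × 0.3833 = 3.641 cmH2O.
Original PIP = 455/71.1 + 9.5×0.55 + 5 = 16.624 cmH2O; new PIP = 16.624 + (3.641) = 20.265 cmH2O.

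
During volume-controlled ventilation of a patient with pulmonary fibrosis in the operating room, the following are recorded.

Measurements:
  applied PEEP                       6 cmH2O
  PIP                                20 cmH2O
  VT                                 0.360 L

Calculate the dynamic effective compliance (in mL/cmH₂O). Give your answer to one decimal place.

Dynamic compliance = Vt / (PIP − PEEP) = 360 / (20 − 6) = 360 / 14.0 = 25.714 mL/cmH2O.

25.7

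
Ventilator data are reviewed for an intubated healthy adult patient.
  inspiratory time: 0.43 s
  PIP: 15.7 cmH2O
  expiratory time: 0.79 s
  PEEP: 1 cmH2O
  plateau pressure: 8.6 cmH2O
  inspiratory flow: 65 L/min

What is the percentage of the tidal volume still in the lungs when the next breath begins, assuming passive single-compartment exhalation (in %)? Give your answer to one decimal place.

14.0

Flow: 65 L/min ÷ 60 = 1.0833 L/s.
Vt = flow × Ti = 1.0833 L/s × 0.43 s × 1000 mL/L = 465.82 mL.
R = (PIP − Pplat)/V̇ = (15.7 − 8.6) / 1.0833 = 7.1/1.0833 = 6.554 cmH2O·s/L.
C = Vt/(Pplat − PEEP) = 465.82 / (8.6 − 1) = 465.82/7.6 = 61.292 mL/cmH2O.
τ = R × C = 6.554 × 0.06129 L/cmH2O = 0.4017 s.
Fraction remaining at end-expiration = e^(−Te/τ) = e^(−0.79/0.4017) = 0.1399 → 13.99%.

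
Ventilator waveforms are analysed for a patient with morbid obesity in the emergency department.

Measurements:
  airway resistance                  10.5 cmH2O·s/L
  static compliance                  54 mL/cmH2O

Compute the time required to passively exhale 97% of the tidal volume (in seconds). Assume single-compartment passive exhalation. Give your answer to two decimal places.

τ = R × C = 10.5 × 54 mL/cmH2O = 10.5 × 0.054 L/cmH2O = 0.567 s.
Exhaled fraction f = 1 − e^(−t/τ) → t = −τ·ln(1 − f) = −0.567·ln(0.03) = 1.988 s.

1.99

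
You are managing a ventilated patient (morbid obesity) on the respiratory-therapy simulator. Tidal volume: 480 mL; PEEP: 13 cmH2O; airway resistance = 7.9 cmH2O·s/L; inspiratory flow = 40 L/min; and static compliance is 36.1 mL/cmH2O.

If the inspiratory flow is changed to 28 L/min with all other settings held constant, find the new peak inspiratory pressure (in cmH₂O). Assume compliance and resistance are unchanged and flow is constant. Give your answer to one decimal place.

30.0

Flow: 40 L/min ÷ 60 = 0.6667 L/s.
New flow: 28 L/min ÷ 60 = 0.4667 L/s.
PIP = Vt/C + R·V̇ + PEEP (constant-flow equation of motion).
Only the resistive term changes: ΔPIP = R × ΔV̇ = 7.9 × (0.4667 − 0.6667) = 7.9 × -0.2 = -1.58 cmH2O.
Original PIP = 480/36.1 + 7.9×0.6667 + 13 = 31.563 cmH2O; new PIP = 31.563 + (-1.58) = 29.983 cmH2O.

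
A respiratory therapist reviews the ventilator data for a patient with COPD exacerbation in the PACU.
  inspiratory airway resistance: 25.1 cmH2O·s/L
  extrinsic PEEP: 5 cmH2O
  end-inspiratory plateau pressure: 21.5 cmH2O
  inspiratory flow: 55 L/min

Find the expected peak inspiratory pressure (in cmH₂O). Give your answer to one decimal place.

Flow: 55 L/min ÷ 60 = 0.9167 L/s.
PIP = Pplat + Raw × flow = 21.5 + 25.1 × 0.9167 = 21.5 + 23.009 = 44.509 cmH2O.

44.5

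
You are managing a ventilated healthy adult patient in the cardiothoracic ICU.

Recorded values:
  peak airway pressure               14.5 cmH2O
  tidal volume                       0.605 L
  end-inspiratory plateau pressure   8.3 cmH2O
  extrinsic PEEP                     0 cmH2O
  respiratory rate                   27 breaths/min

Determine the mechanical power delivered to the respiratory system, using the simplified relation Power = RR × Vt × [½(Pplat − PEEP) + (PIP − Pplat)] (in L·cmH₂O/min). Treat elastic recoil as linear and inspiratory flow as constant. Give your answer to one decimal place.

169.1

Per-breath work = Vt × [½(Pplat−PEEP) + (PIP−Pplat)] = 0.605 × [0.5×8.3 + 6.2] = 0.605 × 10.35 = 6.262 L·cmH2O.
Power = 27 × 6.262 = 169.07 L·cmH2O/min.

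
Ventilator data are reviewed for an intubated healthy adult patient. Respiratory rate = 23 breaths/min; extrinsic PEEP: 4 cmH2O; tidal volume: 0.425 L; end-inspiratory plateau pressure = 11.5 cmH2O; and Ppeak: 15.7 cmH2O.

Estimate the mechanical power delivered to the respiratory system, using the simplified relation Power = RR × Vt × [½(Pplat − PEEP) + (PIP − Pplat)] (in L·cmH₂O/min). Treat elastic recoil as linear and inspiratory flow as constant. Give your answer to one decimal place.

Per-breath work = Vt × [½(Pplat−PEEP) + (PIP−Pplat)] = 0.425 × [0.5×7.5 + 4.2] = 0.425 × 7.95 = 3.379 L·cmH2O.
Power = 23 × 3.379 = 77.717 L·cmH2O/min.

77.7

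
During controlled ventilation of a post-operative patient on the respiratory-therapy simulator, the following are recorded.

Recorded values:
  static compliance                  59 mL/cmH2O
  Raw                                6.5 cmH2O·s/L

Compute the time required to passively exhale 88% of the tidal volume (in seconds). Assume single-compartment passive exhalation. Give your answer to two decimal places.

0.81

τ = R × C = 6.5 × 59 mL/cmH2O = 6.5 × 0.059 L/cmH2O = 0.3835 s.
Exhaled fraction f = 1 − e^(−t/τ) → t = −τ·ln(1 − f) = −0.3835·ln(0.12) = 0.8131 s.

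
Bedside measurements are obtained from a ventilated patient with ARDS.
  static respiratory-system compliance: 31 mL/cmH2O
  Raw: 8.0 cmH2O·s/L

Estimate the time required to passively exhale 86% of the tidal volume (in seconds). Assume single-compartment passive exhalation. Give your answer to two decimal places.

0.49

τ = R × C = 8.0 × 31 mL/cmH2O = 8.0 × 0.031 L/cmH2O = 0.248 s.
Exhaled fraction f = 1 − e^(−t/τ) → t = −τ·ln(1 − f) = −0.248·ln(0.14) = 0.4876 s.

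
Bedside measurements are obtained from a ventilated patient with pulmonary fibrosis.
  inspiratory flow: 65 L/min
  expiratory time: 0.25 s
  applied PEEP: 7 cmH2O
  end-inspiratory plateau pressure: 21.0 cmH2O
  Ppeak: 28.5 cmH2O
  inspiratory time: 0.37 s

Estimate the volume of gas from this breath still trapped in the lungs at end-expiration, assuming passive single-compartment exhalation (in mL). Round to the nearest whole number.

114

Flow: 65 L/min ÷ 60 = 1.0833 L/s.
Vt = flow × Ti = 1.0833 L/s × 0.37 s × 1000 mL/L = 400.82 mL.
R = (PIP − Pplat)/V̇ = (28.5 − 21.0) / 1.0833 = 7.5/1.0833 = 6.923 cmH2O·s/L.
C = Vt/(Pplat − PEEP) = 400.82 / (21.0 − 7) = 400.82/14.0 = 28.63 mL/cmH2O.
τ = R × C = 6.923 × 0.02863 L/cmH2O = 0.1982 s.
Fraction remaining = e^(−Te/τ) = e^(−0.25/0.1982) = 0.2833.
Trapped volume = 400.82 × 0.2833 = 113.55 mL.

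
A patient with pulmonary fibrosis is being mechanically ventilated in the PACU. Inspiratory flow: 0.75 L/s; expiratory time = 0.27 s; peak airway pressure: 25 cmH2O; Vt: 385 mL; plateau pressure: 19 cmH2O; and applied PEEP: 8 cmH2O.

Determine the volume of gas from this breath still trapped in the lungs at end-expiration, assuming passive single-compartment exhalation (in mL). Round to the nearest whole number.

147

R = (PIP − Pplat)/V̇ = (25 − 19) / 0.75 = 6.0/0.75 = 8.0 cmH2O·s/L.
C = Vt/(Pplat − PEEP) = 385.0 / (19 − 8) = 385.0/11.0 = 35.0 mL/cmH2O.
τ = R × C = 8.0 × 0.035 L/cmH2O = 0.28 s.
Fraction remaining = e^(−Te/τ) = e^(−0.27/0.28) = 0.3813.
Trapped volume = 385.0 × 0.3813 = 146.8 mL.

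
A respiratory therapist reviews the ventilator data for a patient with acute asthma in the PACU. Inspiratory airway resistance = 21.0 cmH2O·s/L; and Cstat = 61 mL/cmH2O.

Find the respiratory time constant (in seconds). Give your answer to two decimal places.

τ = R × C = 21.0 × 61 mL/cmH2O = 21.0 × 0.061 L/cmH2O = 1.281 s.

1.28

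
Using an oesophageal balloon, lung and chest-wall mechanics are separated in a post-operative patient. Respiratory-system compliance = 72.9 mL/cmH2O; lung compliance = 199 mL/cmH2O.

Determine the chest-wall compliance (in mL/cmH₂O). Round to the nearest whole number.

115

1/Ccw = 1/Crs − 1/CL.
1/Ccw = 1/72.9 − 1/199 = 0.008692.
Ccw = 115.05 mL/cmH2O.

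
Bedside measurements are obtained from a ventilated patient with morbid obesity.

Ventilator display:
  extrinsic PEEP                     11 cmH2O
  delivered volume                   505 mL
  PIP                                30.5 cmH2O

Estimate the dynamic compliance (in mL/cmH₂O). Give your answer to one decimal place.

Dynamic compliance = Vt / (PIP − PEEP) = 505 / (30.5 − 11) = 505 / 19.5 = 25.897 mL/cmH2O.

25.9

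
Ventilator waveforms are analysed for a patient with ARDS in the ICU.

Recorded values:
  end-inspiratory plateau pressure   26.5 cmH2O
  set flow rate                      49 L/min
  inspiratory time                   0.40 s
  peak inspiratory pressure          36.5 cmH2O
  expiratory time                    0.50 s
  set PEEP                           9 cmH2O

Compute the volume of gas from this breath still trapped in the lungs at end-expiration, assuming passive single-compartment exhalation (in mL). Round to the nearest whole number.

Flow: 49 L/min ÷ 60 = 0.8167 L/s.
Vt = flow × Ti = 0.8167 L/s × 0.40 s × 1000 mL/L = 326.68 mL.
R = (PIP − Pplat)/V̇ = (36.5 − 26.5) / 0.8167 = 10.0/0.8167 = 12.244 cmH2O·s/L.
C = Vt/(Pplat − PEEP) = 326.68 / (26.5 − 9) = 326.68/17.5 = 18.667 mL/cmH2O.
τ = R × C = 12.244 × 0.01867 L/cmH2O = 0.2286 s.
Fraction remaining = e^(−Te/τ) = e^(−0.50/0.2286) = 0.1122.
Trapped volume = 326.68 × 0.1122 = 36.653 mL.

37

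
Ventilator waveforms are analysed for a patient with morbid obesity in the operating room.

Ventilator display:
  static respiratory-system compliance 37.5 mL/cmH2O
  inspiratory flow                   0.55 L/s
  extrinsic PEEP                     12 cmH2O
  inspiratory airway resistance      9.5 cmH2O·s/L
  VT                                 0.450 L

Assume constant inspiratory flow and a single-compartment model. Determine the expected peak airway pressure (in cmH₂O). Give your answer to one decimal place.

Equation of motion (constant flow): PIP = Vt/C + R·V̇ + PEEP.
PIP = 450/37.5 + 9.5×0.55 + 12 = 12.0 + 5.225 + 12 = 29.225 cmH2O.

29.2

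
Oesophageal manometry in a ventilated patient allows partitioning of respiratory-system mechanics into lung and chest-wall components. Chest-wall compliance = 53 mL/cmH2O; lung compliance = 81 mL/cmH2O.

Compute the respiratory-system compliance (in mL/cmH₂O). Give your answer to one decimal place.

Lung and chest wall are elastances in series: 1/Crs = 1/CL + 1/Ccw.
1/Crs = 1/81 + 1/53 = 0.03121.
Crs = 32.041 mL/cmH2O.

32.0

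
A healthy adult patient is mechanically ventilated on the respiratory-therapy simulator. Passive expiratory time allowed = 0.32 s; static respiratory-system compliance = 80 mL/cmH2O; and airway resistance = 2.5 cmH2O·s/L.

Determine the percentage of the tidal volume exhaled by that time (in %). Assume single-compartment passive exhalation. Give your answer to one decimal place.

τ = R × C = 2.5 × 80 mL/cmH2O = 2.5 × 0.080 L/cmH2O = 0.2 s.
Passive exhalation: V(t)/V₀ = e^(−t/τ) = e^(−0.32/0.2) = 0.2019.
Fraction exhaled = 1 − 0.2019 = 0.7981 → 79.81%.

79.8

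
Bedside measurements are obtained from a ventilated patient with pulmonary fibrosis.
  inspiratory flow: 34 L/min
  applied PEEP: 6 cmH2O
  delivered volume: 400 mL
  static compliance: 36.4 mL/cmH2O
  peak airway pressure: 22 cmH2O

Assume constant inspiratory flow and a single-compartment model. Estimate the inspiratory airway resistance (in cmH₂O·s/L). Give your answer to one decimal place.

8.8

Flow: 34 L/min ÷ 60 = 0.5667 L/s.
Equation of motion (constant flow): PIP = Vt/C + R·V̇ + PEEP.
R·V̇ = PIP − Vt/C − PEEP = 22 − 400/36.4 − 6 = 22 − 10.989 − 6 = 5.011 cmH2O.
R = 5.011 / 0.5667 = 8.842 cmH2O·s/L.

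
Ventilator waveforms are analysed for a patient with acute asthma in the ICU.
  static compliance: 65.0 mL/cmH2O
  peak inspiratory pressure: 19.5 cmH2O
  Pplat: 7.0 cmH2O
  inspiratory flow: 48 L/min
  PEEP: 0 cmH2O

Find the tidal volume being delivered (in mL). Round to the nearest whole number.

455

Vt = Cstat × (Pplat − PEEP) = 65.0 × (7.0 − 0) = 65.0 × 7.0 = 455.0 mL.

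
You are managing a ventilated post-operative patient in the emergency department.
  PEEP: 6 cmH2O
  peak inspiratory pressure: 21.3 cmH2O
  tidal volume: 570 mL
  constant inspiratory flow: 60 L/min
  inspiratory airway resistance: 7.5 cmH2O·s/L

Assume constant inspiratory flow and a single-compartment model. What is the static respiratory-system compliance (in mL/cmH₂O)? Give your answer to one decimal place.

73.1

Flow: 60 L/min ÷ 60 = 1 L/s.
Equation of motion (constant flow): PIP = Vt/C + R·V̇ + PEEP.
Vt/C = PIP − R·V̇ − PEEP = 21.3 − 7.5×1 − 6 = 21.3 − 7.5 − 6 = 7.8 cmH2O.
C = Vt / 7.8 = 570 / 7.8 = 73.077 mL/cmH2O.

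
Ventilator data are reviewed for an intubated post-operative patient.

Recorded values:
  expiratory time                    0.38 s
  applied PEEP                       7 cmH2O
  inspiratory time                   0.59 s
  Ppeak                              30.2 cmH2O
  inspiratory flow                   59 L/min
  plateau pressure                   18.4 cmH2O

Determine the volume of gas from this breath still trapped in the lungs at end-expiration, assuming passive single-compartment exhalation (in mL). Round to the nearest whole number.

Flow: 59 L/min ÷ 60 = 0.9833 L/s.
Vt = flow × Ti = 0.9833 L/s × 0.59 s × 1000 mL/L = 580.15 mL.
R = (PIP − Pplat)/V̇ = (30.2 − 18.4) / 0.9833 = 11.8/0.9833 = 12.0 cmH2O·s/L.
C = Vt/(Pplat − PEEP) = 580.15 / (18.4 − 7) = 580.15/11.4 = 50.89 mL/cmH2O.
τ = R × C = 12.0 × 0.05089 L/cmH2O = 0.6107 s.
Fraction remaining = e^(−Te/τ) = e^(−0.38/0.6107) = 0.5367.
Trapped volume = 580.15 × 0.5367 = 311.37 mL.

311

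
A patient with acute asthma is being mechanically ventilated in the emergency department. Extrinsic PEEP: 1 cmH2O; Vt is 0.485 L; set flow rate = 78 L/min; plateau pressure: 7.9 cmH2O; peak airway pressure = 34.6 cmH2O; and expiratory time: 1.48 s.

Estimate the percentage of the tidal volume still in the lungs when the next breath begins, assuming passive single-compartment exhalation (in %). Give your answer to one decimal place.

35.9

Flow: 78 L/min ÷ 60 = 1.3 L/s.
R = (PIP − Pplat)/V̇ = (34.6 − 7.9) / 1.3 = 26.7/1.3 = 20.538 cmH2O·s/L.
C = Vt/(Pplat − PEEP) = 485.0 / (7.9 − 1) = 485.0/6.9 = 70.29 mL/cmH2O.
τ = R × C = 20.538 × 0.07029 L/cmH2O = 1.444 s.
Fraction remaining at end-expiration = e^(−Te/τ) = e^(−1.48/1.444) = 0.3588 → 35.88%.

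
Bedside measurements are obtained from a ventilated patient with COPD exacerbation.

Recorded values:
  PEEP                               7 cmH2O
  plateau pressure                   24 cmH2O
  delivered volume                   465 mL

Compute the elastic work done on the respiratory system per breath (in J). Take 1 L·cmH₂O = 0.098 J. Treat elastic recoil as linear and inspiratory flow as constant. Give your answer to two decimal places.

Elastic work ≈ ½ × (Pplat − PEEP) × Vt = 0.5 × (24 − 7) × 0.465 L = 0.5 × 17.0 × 0.465 = 3.953 L·cmH2O.
× 0.098 J/(L·cmH2O) → 0.3874 J.

0.39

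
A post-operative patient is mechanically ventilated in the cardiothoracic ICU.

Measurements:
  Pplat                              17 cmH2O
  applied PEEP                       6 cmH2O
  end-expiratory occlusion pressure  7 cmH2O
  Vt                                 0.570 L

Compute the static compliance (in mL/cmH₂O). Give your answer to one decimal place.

End-expiratory occlusion gives total PEEP = 7 cmH2O (intrinsic PEEP = 7 − 6 = 1). Use total PEEP for the elastic gradient.
Cstat = Vt / (Pplat − PEEPtotal) = 570 / (17 − 7) = 570 / 10.0 = 57.0 mL/cmH2O.

57.0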